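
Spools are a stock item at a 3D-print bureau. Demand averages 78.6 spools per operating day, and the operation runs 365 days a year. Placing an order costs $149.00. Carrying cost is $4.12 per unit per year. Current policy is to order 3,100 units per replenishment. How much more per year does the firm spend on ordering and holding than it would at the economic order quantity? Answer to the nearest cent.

Annual demand D = 78.6 × 365 = 28,689.
EOQ = √(2DS/H) = √(2 × 28,689 × 149 / 4.12) ≈ 1440.51.
Cost at Q* = (D/Q*)S + (Q*/2)H = √(2DSH) ≈ $5,934.91.
Cost at Q = 3,100: (28,689/3,100)×149 + (3,100/2)×4.12 = $1,378.92 + $6,386.00 = $7,764.92.
Excess = $7,764.92 − $5,934.91 = $1,830.01.

Extra cost ≈ $1,830.01 per year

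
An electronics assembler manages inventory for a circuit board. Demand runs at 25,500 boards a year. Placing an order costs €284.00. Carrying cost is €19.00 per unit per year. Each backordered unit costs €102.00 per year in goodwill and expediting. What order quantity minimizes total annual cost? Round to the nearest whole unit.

Q* ≈ 951 boards

With planned backorders, Q* = √(2DS/H) · √((H+B)/B).
√(2DS/H) = √(2 × 25,500 × 284 / 19) = 873.107.
√((H+B)/B) = √((19+102)/102) = 1.0892.
Q* ≈ 950.955.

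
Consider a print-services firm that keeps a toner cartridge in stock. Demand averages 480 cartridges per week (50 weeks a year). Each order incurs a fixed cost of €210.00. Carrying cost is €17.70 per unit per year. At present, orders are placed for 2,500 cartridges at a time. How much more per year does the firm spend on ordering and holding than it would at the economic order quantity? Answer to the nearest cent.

Annual demand D = 480 × 50 = 24,000.
EOQ = √(2DS/H) = √(2 × 24,000 × 210 / 17.7) ≈ 754.65.
Cost at Q* = (D/Q*)S + (Q*/2)H = √(2DSH) ≈ €13,357.25.
Cost at Q = 2,500: (24,000/2,500)×210 + (2,500/2)×17.7 = €2,016.00 + €22,125.00 = €24,141.00.
Excess = €24,141.00 − €13,357.25 = €10,783.75.

Extra cost ≈ €10,783.75 per year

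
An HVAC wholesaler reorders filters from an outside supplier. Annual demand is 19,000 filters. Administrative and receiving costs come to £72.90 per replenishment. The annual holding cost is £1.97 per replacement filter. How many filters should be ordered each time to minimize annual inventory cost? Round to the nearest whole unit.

EOQ = √(2DS / H) = √(2 × 19,000 × 72.9 / 1.97).
= √(2,770,200 / 1.97) = √1,406,192.8934 ≈ 1185.830.

Q* ≈ 1,186 filters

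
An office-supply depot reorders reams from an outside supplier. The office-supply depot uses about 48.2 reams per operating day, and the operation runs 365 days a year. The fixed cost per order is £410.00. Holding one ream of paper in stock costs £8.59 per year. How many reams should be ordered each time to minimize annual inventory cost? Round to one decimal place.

Annual demand D = 48.2 × 365 = 17,593.
EOQ = √(2DS / H) = √(2 × 17,593 × 410 / 8.59).
= √(14,426,260 / 8.59) = √1,679,424.9127 ≈ 1295.926.

Q* ≈ 1,295.9 reams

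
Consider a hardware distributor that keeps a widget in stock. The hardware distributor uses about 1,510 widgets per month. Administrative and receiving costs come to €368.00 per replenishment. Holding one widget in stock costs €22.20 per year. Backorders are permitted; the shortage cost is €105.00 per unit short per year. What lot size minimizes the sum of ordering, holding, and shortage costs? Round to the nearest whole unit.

Q* ≈ 853 widgets

Annual demand D = 1,510 × 12 = 18,120.
With planned backorders, Q* = √(2DS/H) · √((H+B)/B).
√(2DS/H) = √(2 × 18,120 × 368 / 22.2) = 775.071.
√((H+B)/B) = √((22.2+105)/105) = 1.1006.
Q* ≈ 853.081.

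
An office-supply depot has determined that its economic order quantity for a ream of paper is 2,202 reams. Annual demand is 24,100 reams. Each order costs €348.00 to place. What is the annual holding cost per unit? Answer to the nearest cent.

The basic EOQ model gives Q* = √(2DS/H); rearrange for the unknown.
From Q* = √(2DS/H): H = 2DS / Q*² = 2 × 24,100 × 348 / 2,202² = 3.4593.

H ≈ €3.46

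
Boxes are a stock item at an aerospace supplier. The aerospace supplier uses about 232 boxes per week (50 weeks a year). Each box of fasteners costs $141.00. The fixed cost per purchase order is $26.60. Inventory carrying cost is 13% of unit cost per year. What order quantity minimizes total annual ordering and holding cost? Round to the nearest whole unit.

Annual demand D = 232 × 50 = 11,600.
Holding cost H = 0.13 × $141.00 = $18.3300 per unit per year.
EOQ = √(2DS / H) = √(2 × 11,600 × 26.6 / 18.33).
= √(617,120 / 18.33) = √33,667.2122 ≈ 183.486.

Q* ≈ 183 boxes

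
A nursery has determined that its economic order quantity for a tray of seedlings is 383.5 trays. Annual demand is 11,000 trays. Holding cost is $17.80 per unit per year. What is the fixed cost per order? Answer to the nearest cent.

Squaring Q* = √(2DS/H) gives Q*² = 2DS/H.
From Q* = √(2DS/H): S = Q*²H / (2D) = 383.5² × 17.8 / (2 × 11,000) = 118.9948.

S ≈ $118.99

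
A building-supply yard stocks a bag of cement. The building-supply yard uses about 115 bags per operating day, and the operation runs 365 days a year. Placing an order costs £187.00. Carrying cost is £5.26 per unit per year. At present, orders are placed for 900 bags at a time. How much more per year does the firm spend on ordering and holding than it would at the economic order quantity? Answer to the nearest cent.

Annual demand D = 115 × 365 = 41,975.
EOQ = √(2DS/H) = √(2 × 41,975 × 187 / 5.26) ≈ 1727.58.
Cost at Q* = (D/Q*)S + (Q*/2)H = √(2DSH) ≈ £9,087.07.
Cost at Q = 900: (41,975/900)×187 + (900/2)×5.26 = £8,721.47 + £2,367.00 = £11,088.47.
Excess = £11,088.47 − £9,087.07 = £2,001.40.

Extra cost ≈ £2,001.40 per year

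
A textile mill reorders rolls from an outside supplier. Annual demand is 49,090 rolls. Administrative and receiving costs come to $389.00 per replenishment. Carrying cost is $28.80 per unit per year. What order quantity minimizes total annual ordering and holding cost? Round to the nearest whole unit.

EOQ = √(2DS / H) = √(2 × 49,090 × 389 / 28.8).
= √(38,192,020 / 28.8) = √1,326,111.8056 ≈ 1151.569.

Q* ≈ 1,152 rolls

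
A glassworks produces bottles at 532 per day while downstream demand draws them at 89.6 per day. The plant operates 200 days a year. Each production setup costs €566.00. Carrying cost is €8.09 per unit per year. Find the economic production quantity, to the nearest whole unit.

Annual demand D = 89.6 × 200 = 17,920.
Production build-up factor (1 − d/p) = 1 − 89.6/532 = 0.8316.
Q* = √(2DS / (H(1 − d/p))) = √(2 × 17,920 × 566 / (8.09 × 0.8316)).
= √(20,285,440 / 6.7275) ≈ 1736.466.

Q* ≈ 1,736 bottles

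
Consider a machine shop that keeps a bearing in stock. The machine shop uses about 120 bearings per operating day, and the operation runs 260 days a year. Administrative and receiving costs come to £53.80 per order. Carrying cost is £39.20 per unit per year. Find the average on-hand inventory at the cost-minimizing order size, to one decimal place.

Annual demand D = 120 × 260 = 31,200.
Q* = √(2DS/H) = √(2 × 31,200 × 53.8 / 39.2) ≈ 292.64.
Average inventory = Q*/2 ≈ 292.64 / 2 = 146.322.

Average inventory ≈ 146.3 bearings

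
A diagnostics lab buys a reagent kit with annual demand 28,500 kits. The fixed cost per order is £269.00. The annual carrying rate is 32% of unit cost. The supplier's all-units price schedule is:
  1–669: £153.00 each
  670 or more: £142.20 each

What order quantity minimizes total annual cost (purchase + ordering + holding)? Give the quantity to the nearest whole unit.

Holding cost per unit per year at price C is H = 0.32·C.
Candidates are each tier's EOQ (if it falls in that tier) and each price-break quantity.
EOQ at £153.00 = 559.6 (feasible in tier 1): TC = 28,500×£153.00 + (28,500/559.6)×269 + (559.6/2)×0.32×£153.00 = £4,387,898.97.
EOQ at £142.20 = 580.5 < 670, so use break Q=670: TC = 28,500×£142.20 + (28,500/670.0)×269 + (670.0/2)×0.32×£142.20 = £4,079,386.38.
Lowest total cost is £4,079,386.38 at Q = 670.0.

Q* ≈ 670 kits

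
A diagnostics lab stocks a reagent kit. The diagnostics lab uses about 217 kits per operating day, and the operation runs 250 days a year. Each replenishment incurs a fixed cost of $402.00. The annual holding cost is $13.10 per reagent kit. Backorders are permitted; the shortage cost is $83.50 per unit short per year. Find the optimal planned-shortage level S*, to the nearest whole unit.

S* ≈ 266 kits

Annual demand D = 217 × 250 = 54,250.
With planned backorders, Q* = √(2DS/H) · √((H+B)/B).
√(2DS/H) = √(2 × 54,250 × 402 / 13.1) = 1824.703.
√((H+B)/B) = √((13.1+83.5)/83.5) = 1.0756.
Q* ≈ 1962.626.
S* = Q* · H/(H+B) = 1962.626 × 13.1/96.6 ≈ 266.153.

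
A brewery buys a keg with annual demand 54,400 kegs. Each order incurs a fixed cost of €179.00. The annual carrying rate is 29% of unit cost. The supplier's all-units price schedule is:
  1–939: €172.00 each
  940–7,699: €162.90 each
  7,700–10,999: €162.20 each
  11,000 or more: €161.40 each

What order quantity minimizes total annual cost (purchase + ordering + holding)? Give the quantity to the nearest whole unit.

Q* ≈ 940 kegs

Holding cost per unit per year at price C is H = 0.29·C.
Evaluate total cost at each tier's feasible EOQ or, if the EOQ is below the tier, at the tier's minimum quantity.
EOQ at €172.00 = 624.9 (feasible in tier 1): TC = 54,400×€172.00 + (54,400/624.9)×179 + (624.9/2)×0.29×€172.00 = €9,387,967.66.
EOQ at €162.90 = 642.1 < 940, so use break Q=940: TC = 54,400×€162.90 + (54,400/940.0)×179 + (940.0/2)×0.29×€162.90 = €8,894,322.42.
EOQ at €162.20 = 643.5 < 7700, so use break Q=7700: TC = 54,400×€162.20 + (54,400/7700.0)×179 + (7700.0/2)×0.29×€162.20 = €9,006,040.92.
EOQ at €161.40 = 645.0 < 11000, so use break Q=11000: TC = 54,400×€161.40 + (54,400/11000.0)×179 + (11000.0/2)×0.29×€161.40 = €9,038,478.24.
Lowest total cost is €8,894,322.42 at Q = 940.0.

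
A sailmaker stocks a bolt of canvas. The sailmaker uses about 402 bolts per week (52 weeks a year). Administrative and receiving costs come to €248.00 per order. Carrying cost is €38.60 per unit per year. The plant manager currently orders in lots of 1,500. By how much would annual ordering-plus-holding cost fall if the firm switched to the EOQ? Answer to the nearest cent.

Extra cost ≈ €12,400.64 per year

Annual demand D = 402 × 52 = 20,904.
EOQ = √(2DS/H) = √(2 × 20,904 × 248 / 38.6) ≈ 518.28.
Cost at Q* = (D/Q*)S + (Q*/2)H = √(2DSH) ≈ €20,005.49.
Cost at Q = 1,500: (20,904/1,500)×248 + (1,500/2)×38.6 = €3,456.13 + €28,950.00 = €32,406.13.
Excess = €32,406.13 − €20,005.49 = €12,400.64.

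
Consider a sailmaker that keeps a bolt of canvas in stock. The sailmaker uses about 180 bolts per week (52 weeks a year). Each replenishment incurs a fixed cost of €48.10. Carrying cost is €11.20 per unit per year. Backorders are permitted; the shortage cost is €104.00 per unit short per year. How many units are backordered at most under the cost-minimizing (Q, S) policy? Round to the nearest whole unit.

Annual demand D = 180 × 52 = 9,360.
With planned backorders, Q* = √(2DS/H) · √((H+B)/B).
√(2DS/H) = √(2 × 9,360 × 48.1 / 11.2) = 283.541.
√((H+B)/B) = √((11.2+104)/104) = 1.0525.
Q* ≈ 298.419.
S* = Q* · H/(H+B) = 298.419 × 11.2/115.2 ≈ 29.013.

S* ≈ 29 bolts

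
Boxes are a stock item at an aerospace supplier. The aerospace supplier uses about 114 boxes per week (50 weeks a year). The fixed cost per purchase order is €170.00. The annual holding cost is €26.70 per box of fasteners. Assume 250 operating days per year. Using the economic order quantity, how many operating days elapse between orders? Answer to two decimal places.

T ≈ 11.82 days

Annual demand D = 114 × 50 = 5,700.
EOQ = √(2DS/H) = √(2 × 5,700 × 170 / 26.7) ≈ 269.41.
Cycle time = Q*/D × 250 = 269.41 / 5,700 × 250 ≈ 11.816 days.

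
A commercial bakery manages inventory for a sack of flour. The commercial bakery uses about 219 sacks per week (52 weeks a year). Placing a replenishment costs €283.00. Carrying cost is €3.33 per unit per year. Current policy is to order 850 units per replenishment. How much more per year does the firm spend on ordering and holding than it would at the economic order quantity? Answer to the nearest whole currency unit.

Extra cost ≈ €574 per year

Annual demand D = 219 × 52 = 11,388.
EOQ = √(2DS/H) = √(2 × 11,388 × 283 / 3.33) ≈ 1391.26.
Cost at Q* = (D/Q*)S + (Q*/2)H = √(2DSH) ≈ €4,632.91.
Cost at Q = 850: (11,388/850)×283 + (850/2)×3.33 = €3,791.53 + €1,415.25 = €5,206.78.
Excess = €5,206.78 − €4,632.91 = €573.87.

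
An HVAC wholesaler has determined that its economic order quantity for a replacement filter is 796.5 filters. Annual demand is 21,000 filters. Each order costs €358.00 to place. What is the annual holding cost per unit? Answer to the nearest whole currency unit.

The basic EOQ model gives Q* = √(2DS/H); rearrange for the unknown.
From Q* = √(2DS/H): H = 2DS / Q*² = 2 × 21,000 × 358 / 796.5² = 23.7007.

H ≈ €24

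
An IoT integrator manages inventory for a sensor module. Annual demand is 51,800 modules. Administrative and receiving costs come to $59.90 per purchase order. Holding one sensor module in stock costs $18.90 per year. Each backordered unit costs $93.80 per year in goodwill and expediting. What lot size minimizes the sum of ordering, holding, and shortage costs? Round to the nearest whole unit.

Q* ≈ 628 modules

With planned backorders, Q* = √(2DS/H) · √((H+B)/B).
√(2DS/H) = √(2 × 51,800 × 59.9 / 18.9) = 573.010.
√((H+B)/B) = √((18.9+93.8)/93.8) = 1.0961.
Q* ≈ 628.092.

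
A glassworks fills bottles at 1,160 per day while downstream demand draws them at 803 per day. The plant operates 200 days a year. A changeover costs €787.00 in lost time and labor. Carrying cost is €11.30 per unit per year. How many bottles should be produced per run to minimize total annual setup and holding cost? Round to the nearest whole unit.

Q* ≈ 8,526 bottles

Annual demand D = 803 × 200 = 160,600.
Production build-up factor (1 − d/p) = 1 − 803/1,160 = 0.3078.
Q* = √(2DS / (H(1 − d/p))) = √(2 × 160,600 × 787 / (11.3 × 0.3078)).
= √(252,784,400 / 3.4777) ≈ 8525.715.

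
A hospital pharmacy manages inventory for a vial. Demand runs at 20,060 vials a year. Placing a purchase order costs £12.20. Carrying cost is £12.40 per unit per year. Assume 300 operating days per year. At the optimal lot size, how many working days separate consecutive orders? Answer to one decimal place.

T ≈ 3.0 days

EOQ = √(2DS/H) = √(2 × 20,060 × 12.2 / 12.4) ≈ 198.68.
Cycle time = Q*/D × 300 = 198.68 / 20,060 × 300 ≈ 2.971 days.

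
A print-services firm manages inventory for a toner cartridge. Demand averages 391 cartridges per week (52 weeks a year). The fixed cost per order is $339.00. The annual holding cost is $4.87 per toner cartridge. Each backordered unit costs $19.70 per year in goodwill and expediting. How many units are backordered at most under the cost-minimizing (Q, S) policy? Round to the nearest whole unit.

Annual demand D = 391 × 52 = 20,332.
With planned backorders, Q* = √(2DS/H) · √((H+B)/B).
√(2DS/H) = √(2 × 20,332 × 339 / 4.87) = 1682.443.
√((H+B)/B) = √((4.87+19.7)/19.7) = 1.1168.
Q* ≈ 1878.927.
S* = Q* · H/(H+B) = 1878.927 × 4.87/24.57 ≈ 372.421.

S* ≈ 372 cartridges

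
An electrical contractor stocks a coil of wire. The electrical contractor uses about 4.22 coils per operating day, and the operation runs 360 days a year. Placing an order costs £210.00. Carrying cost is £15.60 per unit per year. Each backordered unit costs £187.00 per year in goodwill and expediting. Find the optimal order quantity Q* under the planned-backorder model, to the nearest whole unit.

Q* ≈ 211 coils

Annual demand D = 4.22 × 360 = 1,519.2.
With planned backorders, Q* = √(2DS/H) · √((H+B)/B).
√(2DS/H) = √(2 × 1,519.2 × 210 / 15.6) = 202.241.
√((H+B)/B) = √((15.6+187)/187) = 1.0409.
Q* ≈ 210.508.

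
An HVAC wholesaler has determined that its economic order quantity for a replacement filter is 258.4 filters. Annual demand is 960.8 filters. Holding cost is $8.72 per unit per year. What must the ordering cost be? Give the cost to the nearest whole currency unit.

S ≈ $303

The basic EOQ model gives Q* = √(2DS/H); rearrange for the unknown.
From Q* = √(2DS/H): S = Q*²H / (2D) = 258.4² × 8.72 / (2 × 960.8) = 302.9971.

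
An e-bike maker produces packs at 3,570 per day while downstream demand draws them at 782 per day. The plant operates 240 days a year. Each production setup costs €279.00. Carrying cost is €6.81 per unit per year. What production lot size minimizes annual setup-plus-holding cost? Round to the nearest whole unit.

Annual demand D = 782 × 240 = 187,680.
Production build-up factor (1 − d/p) = 1 − 782/3,570 = 0.7810.
Q* = √(2DS / (H(1 − d/p))) = √(2 × 187,680 × 279 / (6.81 × 0.7810)).
= √(104,725,440 / 5.3183) ≈ 4437.519.

Q* ≈ 4,438 packs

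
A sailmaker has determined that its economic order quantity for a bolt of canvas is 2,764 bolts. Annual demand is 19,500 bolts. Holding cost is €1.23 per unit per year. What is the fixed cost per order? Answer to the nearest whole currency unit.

The basic EOQ model gives Q* = √(2DS/H); rearrange for the unknown.
From Q* = √(2DS/H): S = Q*²H / (2D) = 2,764² × 1.23 / (2 × 19,500) = 240.9443.

S ≈ €241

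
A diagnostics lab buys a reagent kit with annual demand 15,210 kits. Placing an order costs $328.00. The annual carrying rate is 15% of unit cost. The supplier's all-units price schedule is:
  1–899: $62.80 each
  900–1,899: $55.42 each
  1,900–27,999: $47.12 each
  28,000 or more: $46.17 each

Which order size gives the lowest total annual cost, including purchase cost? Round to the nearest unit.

Holding cost per unit per year at price C is H = 0.15·C.
Evaluate total cost at each tier's feasible EOQ or, if the EOQ is below the tier, at the tier's minimum quantity.
Tier 1 ($62.80): EOQ = 1029.2 exceeds tier's upper bound 899, so this tier is dominated.
EOQ at $55.42 = 1095.6 (feasible in tier 2): TC = 15,210×$55.42 + (15,210/1095.6)×328 + (1095.6/2)×0.15×$55.42 = $852,045.62.
EOQ at $47.12 = 1188.1 < 1900, so use break Q=1900: TC = 15,210×$47.12 + (15,210/1900.0)×328 + (1900.0/2)×0.15×$47.12 = $726,035.53.
EOQ at $46.17 = 1200.3 < 28000, so use break Q=28000: TC = 15,210×$46.17 + (15,210/28000.0)×328 + (28000.0/2)×0.15×$46.17 = $799,380.87.
Lowest total cost is $726,035.53 at Q = 1900.0.

Q* ≈ 1,900 kits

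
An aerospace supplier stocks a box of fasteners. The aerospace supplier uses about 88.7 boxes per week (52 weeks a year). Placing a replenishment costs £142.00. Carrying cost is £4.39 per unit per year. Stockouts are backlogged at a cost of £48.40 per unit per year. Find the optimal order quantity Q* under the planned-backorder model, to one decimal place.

Annual demand D = 88.7 × 52 = 4,612.4.
With planned backorders, Q* = √(2DS/H) · √((H+B)/B).
√(2DS/H) = √(2 × 4,612.4 × 142 / 4.39) = 546.249.
√((H+B)/B) = √((4.39+48.4)/48.4) = 1.0444.
Q* ≈ 570.484.

Q* ≈ 570.5 boxes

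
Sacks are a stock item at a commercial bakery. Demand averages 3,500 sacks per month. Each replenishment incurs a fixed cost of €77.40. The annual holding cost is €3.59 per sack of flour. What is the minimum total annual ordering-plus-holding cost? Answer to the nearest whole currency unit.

Annual demand D = 3,500 × 12 = 42,000.
The optimal lot size = √(2DS/H) = √(2 × 42,000 × 77.4 / 3.59) ≈ 1345.75.
At Q*, ordering cost (D/Q*)S equals holding cost (Q*/2)H, each = √(DSH/2).
Minimum total = √(2DSH) = √(2 × 42,000 × 77.4 × 3.59) ≈ 4831.226.

TC* ≈ €4,831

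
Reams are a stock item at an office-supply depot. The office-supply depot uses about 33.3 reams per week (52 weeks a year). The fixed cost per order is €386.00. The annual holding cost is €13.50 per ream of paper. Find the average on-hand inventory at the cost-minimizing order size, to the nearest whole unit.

Annual demand D = 33.3 × 52 = 1,731.6.
EOQ = √(2DS/H) = √(2 × 1,731.6 × 386 / 13.5) ≈ 314.68.
Average inventory = Q*/2 ≈ 314.68 / 2 = 157.339.

Average inventory ≈ 157 reams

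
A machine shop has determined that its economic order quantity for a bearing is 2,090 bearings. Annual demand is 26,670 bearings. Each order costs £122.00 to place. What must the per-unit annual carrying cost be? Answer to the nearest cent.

H ≈ £1.49

Invert the EOQ relation Q*² = 2DS/H.
From Q* = √(2DS/H): H = 2DS / Q*² = 2 × 26,670 × 122 / 2,090² = 1.4898.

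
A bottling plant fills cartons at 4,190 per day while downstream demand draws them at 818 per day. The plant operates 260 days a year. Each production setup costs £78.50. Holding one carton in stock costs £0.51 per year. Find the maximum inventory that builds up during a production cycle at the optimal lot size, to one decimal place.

Annual demand D = 818 × 260 = 212,680.
Production build-up factor (1 − d/p) = 1 − 818/4,190 = 0.8048.
Q* = √(2DS / (H(1 − d/p))) = √(2 × 212,680 × 78.5 / (0.51 × 0.8048)).
= √(33,390,760 / 0.4104) ≈ 9019.683.
Maximum inventory = Q*(1 − d/p) = 9019.683 × 0.8048 ≈ 7258.800.

I_max ≈ 7,258.8 cartons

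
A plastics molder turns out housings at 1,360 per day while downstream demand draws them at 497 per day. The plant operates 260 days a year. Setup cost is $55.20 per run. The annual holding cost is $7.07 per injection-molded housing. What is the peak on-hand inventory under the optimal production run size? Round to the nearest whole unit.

I_max ≈ 1,132 housings

Annual demand D = 497 × 260 = 129,220.
Production build-up factor (1 − d/p) = 1 − 497/1,360 = 0.6346.
Q* = √(2DS / (H(1 − d/p))) = √(2 × 129,220 × 55.2 / (7.07 × 0.6346)).
= √(14,265,888 / 4.4863) ≈ 1783.215.
Maximum inventory = Q*(1 − d/p) = 1783.215 × 0.6346 ≈ 1131.555.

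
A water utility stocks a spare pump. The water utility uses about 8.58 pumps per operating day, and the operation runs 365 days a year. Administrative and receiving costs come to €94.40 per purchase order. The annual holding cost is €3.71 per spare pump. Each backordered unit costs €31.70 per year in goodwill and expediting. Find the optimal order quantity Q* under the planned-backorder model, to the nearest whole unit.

Annual demand D = 8.58 × 365 = 3,131.7.
With planned backorders, Q* = √(2DS/H) · √((H+B)/B).
√(2DS/H) = √(2 × 3,131.7 × 94.4 / 3.71) = 399.212.
√((H+B)/B) = √((3.71+31.7)/31.7) = 1.0569.
Q* ≈ 421.927.

Q* ≈ 422 pumps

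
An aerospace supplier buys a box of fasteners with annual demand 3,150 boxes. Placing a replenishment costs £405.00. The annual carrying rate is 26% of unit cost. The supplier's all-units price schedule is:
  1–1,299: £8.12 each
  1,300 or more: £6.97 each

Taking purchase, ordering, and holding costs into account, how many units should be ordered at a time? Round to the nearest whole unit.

Holding cost per unit per year at price C is H = 0.26·C.
Evaluate total cost at each tier's feasible EOQ or, if the EOQ is below the tier, at the tier's minimum quantity.
EOQ at £8.12 = 1099.3 (feasible in tier 1): TC = 3,150×£8.12 + (3,150/1099.3)×405 + (1099.3/2)×0.26×£8.12 = £27,898.93.
EOQ at £6.97 = 1186.6 < 1300, so use break Q=1300: TC = 3,150×£6.97 + (3,150/1300.0)×405 + (1300.0/2)×0.26×£6.97 = £24,114.78.
Lowest total cost is £24,114.78 at Q = 1300.0.

Q* ≈ 1,300 boxes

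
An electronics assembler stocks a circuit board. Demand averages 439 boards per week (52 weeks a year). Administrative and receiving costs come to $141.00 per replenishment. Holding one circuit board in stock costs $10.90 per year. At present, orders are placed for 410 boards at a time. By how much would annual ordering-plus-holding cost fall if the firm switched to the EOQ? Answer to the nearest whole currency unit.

Annual demand D = 439 × 52 = 22,828.
EOQ = √(2DS/H) = √(2 × 22,828 × 141 / 10.9) ≈ 768.50.
Cost at Q* = (D/Q*)S + (Q*/2)H = √(2DSH) ≈ $8,376.68.
Cost at Q = 410: (22,828/410)×141 + (410/2)×10.9 = $7,850.60 + $2,234.50 = $10,085.10.
Excess = $10,085.10 − $8,376.68 = $1,708.43.

Extra cost ≈ $1,708 per year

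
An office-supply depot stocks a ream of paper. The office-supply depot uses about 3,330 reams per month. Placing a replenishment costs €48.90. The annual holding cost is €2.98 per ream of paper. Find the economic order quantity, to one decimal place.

Q* ≈ 1,145.2 reams

Annual demand D = 3,330 × 12 = 39,960.
EOQ = √(2DS / H) = √(2 × 39,960 × 48.9 / 2.98).
= √(3,908,088 / 2.98) = √1,311,438.9262 ≈ 1145.181.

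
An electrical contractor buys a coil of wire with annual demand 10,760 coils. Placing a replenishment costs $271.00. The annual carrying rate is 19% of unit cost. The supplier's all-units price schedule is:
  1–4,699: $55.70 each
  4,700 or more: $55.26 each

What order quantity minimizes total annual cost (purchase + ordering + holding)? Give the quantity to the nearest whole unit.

Q* ≈ 742 coils

Holding cost per unit per year at price C is H = 0.19·C.
For each price level, check whether its EOQ is feasible; otherwise the best quantity at that price is the breakpoint.
EOQ at $55.70 = 742.3 (feasible in tier 1): TC = 10,760×$55.70 + (10,760/742.3)×271 + (742.3/2)×0.19×$55.70 = $607,188.16.
EOQ at $55.26 = 745.3 < 4700, so use break Q=4700: TC = 10,760×$55.26 + (10,760/4700.0)×271 + (4700.0/2)×0.19×$55.26 = $619,891.61.
Lowest total cost is $607,188.16 at Q = 742.3.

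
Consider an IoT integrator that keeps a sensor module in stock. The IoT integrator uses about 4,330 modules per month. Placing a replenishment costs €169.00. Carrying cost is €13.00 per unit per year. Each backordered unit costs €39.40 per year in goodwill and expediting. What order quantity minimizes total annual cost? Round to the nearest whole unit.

Q* ≈ 1,340 modules

Annual demand D = 4,330 × 12 = 51,960.
With planned backorders, Q* = √(2DS/H) · √((H+B)/B).
√(2DS/H) = √(2 × 51,960 × 169 / 13) = 1162.308.
√((H+B)/B) = √((13+39.4)/39.4) = 1.1532.
Q* ≈ 1340.413.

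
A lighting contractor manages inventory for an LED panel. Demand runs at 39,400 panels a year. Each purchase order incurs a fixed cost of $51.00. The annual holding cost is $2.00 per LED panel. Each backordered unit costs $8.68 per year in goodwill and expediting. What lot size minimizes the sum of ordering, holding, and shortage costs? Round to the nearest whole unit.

Q* ≈ 1,572 panels

With planned backorders, Q* = √(2DS/H) · √((H+B)/B).
√(2DS/H) = √(2 × 39,400 × 51 / 2) = 1417.533.
√((H+B)/B) = √((2+8.68)/8.68) = 1.1092.
Q* ≈ 1572.385.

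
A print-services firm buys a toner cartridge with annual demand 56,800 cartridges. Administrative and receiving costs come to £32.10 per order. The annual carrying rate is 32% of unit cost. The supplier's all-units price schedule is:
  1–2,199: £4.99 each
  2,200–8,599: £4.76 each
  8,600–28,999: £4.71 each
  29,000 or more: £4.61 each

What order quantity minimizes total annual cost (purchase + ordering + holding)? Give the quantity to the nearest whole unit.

Holding cost per unit per year at price C is H = 0.32·C.
Candidates are each tier's EOQ (if it falls in that tier) and each price-break quantity.
EOQ at £4.99 = 1511.2 (feasible in tier 1): TC = 56,800×£4.99 + (56,800/1511.2)×32.1 + (1511.2/2)×0.32×£4.99 = £285,845.05.
EOQ at £4.76 = 1547.3 < 2200, so use break Q=2200: TC = 56,800×£4.76 + (56,800/2200.0)×32.1 + (2200.0/2)×0.32×£4.76 = £272,872.28.
EOQ at £4.71 = 1555.5 < 8600, so use break Q=8600: TC = 56,800×£4.71 + (56,800/8600.0)×32.1 + (8600.0/2)×0.32×£4.71 = £274,220.97.
EOQ at £4.61 = 1572.2 < 29000, so use break Q=29000: TC = 56,800×£4.61 + (56,800/29000.0)×32.1 + (29000.0/2)×0.32×£4.61 = £283,301.27.
Lowest total cost is £272,872.28 at Q = 2200.0.

Q* ≈ 2,200 cartridges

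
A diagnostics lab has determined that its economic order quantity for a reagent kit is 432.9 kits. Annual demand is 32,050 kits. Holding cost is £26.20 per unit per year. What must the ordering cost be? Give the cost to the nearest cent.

S ≈ £76.60

Invert the EOQ relation Q*² = 2DS/H.
From Q* = √(2DS/H): S = Q*²H / (2D) = 432.9² × 26.2 / (2 × 32,050) = 76.5982.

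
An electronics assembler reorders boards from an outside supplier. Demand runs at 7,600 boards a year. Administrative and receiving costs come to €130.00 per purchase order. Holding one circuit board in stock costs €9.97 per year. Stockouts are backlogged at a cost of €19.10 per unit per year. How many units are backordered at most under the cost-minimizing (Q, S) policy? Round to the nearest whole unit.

With planned backorders, Q* = √(2DS/H) · √((H+B)/B).
√(2DS/H) = √(2 × 7,600 × 130 / 9.97) = 445.191.
√((H+B)/B) = √((9.97+19.1)/19.1) = 1.2337.
Q* ≈ 549.227.
S* = Q* · H/(H+B) = 549.227 × 9.97/29.07 ≈ 188.366.

S* ≈ 188 boards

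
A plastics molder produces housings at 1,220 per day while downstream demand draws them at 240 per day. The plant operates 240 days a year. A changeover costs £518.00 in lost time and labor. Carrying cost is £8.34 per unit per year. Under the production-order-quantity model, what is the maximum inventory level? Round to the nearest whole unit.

Annual demand D = 240 × 240 = 57,600.
Production build-up factor (1 − d/p) = 1 − 240/1,220 = 0.8033.
Q* = √(2DS / (H(1 − d/p))) = √(2 × 57,600 × 518 / (8.34 × 0.8033)).
= √(59,673,600 / 6.6993) ≈ 2984.523.
Maximum inventory = Q*(1 − d/p) = 2984.523 × 0.8033 ≈ 2397.404.

I_max ≈ 2,397 housings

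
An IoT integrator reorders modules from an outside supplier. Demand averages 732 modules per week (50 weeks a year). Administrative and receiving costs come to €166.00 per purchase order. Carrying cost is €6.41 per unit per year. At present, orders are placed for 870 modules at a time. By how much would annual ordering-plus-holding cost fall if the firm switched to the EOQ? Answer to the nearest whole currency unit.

Annual demand D = 732 × 50 = 36,600.
EOQ = √(2DS/H) = √(2 × 36,600 × 166 / 6.41) ≈ 1376.83.
Cost at Q* = (D/Q*)S + (Q*/2)H = √(2DSH) ≈ €8,825.49.
Cost at Q = 870: (36,600/870)×166 + (870/2)×6.41 = €6,983.45 + €2,788.35 = €9,771.80.
Excess = €9,771.80 − €8,825.49 = €946.31.

Extra cost ≈ €946 per year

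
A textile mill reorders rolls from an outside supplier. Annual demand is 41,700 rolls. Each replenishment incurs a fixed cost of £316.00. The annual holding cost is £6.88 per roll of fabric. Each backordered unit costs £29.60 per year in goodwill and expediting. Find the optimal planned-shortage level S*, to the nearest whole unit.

With planned backorders, Q* = √(2DS/H) · √((H+B)/B).
√(2DS/H) = √(2 × 41,700 × 316 / 6.88) = 1957.187.
√((H+B)/B) = √((6.88+29.6)/29.6) = 1.1101.
Q* ≈ 2172.771.
S* = Q* · H/(H+B) = 2172.771 × 6.88/36.48 ≈ 409.777.

S* ≈ 410 rolls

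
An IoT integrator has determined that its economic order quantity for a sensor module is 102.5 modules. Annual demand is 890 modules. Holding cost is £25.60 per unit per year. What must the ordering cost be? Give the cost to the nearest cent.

The basic EOQ model gives Q* = √(2DS/H); rearrange for the unknown.
From Q* = √(2DS/H): S = Q*²H / (2D) = 102.5² × 25.6 / (2 × 890) = 151.1011.

S ≈ £151.10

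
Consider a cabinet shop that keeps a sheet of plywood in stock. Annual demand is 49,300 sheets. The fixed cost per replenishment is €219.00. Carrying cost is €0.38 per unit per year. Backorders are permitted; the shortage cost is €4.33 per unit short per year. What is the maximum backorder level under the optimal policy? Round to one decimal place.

S* ≈ 634.3 sheets

With planned backorders, Q* = √(2DS/H) · √((H+B)/B).
√(2DS/H) = √(2 × 49,300 × 219 / 0.38) = 7538.218.
√((H+B)/B) = √((0.38+4.33)/4.33) = 1.0430.
Q* ≈ 7862.040.
S* = Q* · H/(H+B) = 7862.040 × 0.38/4.71 ≈ 634.305.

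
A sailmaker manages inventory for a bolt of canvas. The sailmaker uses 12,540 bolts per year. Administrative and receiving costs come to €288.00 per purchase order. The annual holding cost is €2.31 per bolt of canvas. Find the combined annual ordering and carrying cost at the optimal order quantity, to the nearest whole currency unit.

Q* = √(2DS/H) = √(2 × 12,540 × 288 / 2.31) ≈ 1768.29.
At the optimum the two cost components are equal, so total cost = 2·(Q*/2)H = Q*·H.
Minimum total = √(2DSH) = √(2 × 12,540 × 288 × 2.31) ≈ 4084.755.

TC* ≈ €4,085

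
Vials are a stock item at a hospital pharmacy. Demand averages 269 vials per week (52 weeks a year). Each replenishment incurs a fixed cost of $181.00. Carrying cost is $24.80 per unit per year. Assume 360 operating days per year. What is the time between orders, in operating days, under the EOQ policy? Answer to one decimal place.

T ≈ 11.6 days

Annual demand D = 269 × 52 = 13,988.
The optimal lot size = √(2DS/H) = √(2 × 13,988 × 181 / 24.8) ≈ 451.86.
Cycle time = Q*/D × 360 = 451.86 / 13,988 × 360 ≈ 11.629 days.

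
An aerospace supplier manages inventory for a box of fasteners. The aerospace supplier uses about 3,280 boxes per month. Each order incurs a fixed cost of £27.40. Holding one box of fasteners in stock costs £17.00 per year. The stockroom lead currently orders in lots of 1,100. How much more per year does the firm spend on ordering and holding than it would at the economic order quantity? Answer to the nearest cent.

Extra cost ≈ £4,275.03 per year

Annual demand D = 3,280 × 12 = 39,360.
EOQ = √(2DS/H) = √(2 × 39,360 × 27.4 / 17) ≈ 356.20.
Cost at Q* = (D/Q*)S + (Q*/2)H = √(2DSH) ≈ £6,055.39.
Cost at Q = 1,100: (39,360/1,100)×27.4 + (1,100/2)×17 = £980.42 + £9,350.00 = £10,330.42.
Excess = £10,330.42 − £6,055.39 = £4,275.03.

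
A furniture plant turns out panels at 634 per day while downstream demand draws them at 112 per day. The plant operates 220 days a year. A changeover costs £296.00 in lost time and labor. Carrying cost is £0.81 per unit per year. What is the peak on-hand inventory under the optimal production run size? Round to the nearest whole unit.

Annual demand D = 112 × 220 = 24,640.
Production build-up factor (1 − d/p) = 1 − 112/634 = 0.8233.
Q* = √(2DS / (H(1 − d/p))) = √(2 × 24,640 × 296 / (0.81 × 0.8233)).
= √(14,586,880 / 0.6669) ≈ 4676.792.
Maximum inventory = Q*(1 − d/p) = 4676.792 × 0.8233 ≈ 3850.608.

I_max ≈ 3,851 panels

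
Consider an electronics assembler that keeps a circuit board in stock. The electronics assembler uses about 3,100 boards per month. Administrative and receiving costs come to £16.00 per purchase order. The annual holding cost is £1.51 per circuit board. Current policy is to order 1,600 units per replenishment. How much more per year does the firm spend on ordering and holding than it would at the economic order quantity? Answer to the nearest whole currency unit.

Extra cost ≈ £239 per year

Annual demand D = 3,100 × 12 = 37,200.
EOQ = √(2DS/H) = √(2 × 37,200 × 16 / 1.51) ≈ 887.89.
Cost at Q* = (D/Q*)S + (Q*/2)H = √(2DSH) ≈ £1,340.71.
Cost at Q = 1,600: (37,200/1,600)×16 + (1,600/2)×1.51 = £372.00 + £1,208.00 = £1,580.00.
Excess = £1,580.00 − £1,340.71 = £239.29.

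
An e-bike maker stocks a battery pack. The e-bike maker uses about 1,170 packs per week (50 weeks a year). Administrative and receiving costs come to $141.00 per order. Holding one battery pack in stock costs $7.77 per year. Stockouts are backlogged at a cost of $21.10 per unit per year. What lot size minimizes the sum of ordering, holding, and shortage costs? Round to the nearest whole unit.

Annual demand D = 1,170 × 50 = 58,500.
With planned backorders, Q* = √(2DS/H) · √((H+B)/B).
√(2DS/H) = √(2 × 58,500 × 141 / 7.77) = 1457.109.
√((H+B)/B) = √((7.77+21.1)/21.1) = 1.1697.
Q* ≈ 1704.410.

Q* ≈ 1,704 packs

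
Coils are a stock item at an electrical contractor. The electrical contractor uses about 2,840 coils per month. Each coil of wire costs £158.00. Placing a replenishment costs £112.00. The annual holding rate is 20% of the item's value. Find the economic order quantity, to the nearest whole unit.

Annual demand D = 2,840 × 12 = 34,080.
Holding cost H = 0.20 × £158.00 = £31.6000 per unit per year.
EOQ = √(2DS / H) = √(2 × 34,080 × 112 / 31.6).
= √(7,633,920 / 31.6) = √241,579.7468 ≈ 491.508.

Q* ≈ 492 coils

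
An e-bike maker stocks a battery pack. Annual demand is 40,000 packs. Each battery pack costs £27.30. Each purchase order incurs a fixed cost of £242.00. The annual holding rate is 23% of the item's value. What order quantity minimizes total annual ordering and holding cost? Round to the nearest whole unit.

Holding cost H = 0.23 × £27.30 = £6.2790 per unit per year.
EOQ = √(2DS / H) = √(2 × 40,000 × 242 / 6.279).
= √(19,360,000 / 6.279) = √3,083,293.5181 ≈ 1755.931.

Q* ≈ 1,756 packs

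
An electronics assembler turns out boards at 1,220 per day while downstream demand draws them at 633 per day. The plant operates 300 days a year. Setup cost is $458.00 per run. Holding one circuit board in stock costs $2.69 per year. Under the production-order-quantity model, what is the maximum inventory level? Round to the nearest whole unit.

Annual demand D = 633 × 300 = 189,900.
Production build-up factor (1 − d/p) = 1 − 633/1,220 = 0.4811.
Q* = √(2DS / (H(1 − d/p))) = √(2 × 189,900 × 458 / (2.69 × 0.4811)).
= √(173,948,400 / 1.2943) ≈ 11592.976.
Maximum inventory = Q*(1 − d/p) = 11592.976 × 0.4811 ≈ 5577.932.

I_max ≈ 5,578 boards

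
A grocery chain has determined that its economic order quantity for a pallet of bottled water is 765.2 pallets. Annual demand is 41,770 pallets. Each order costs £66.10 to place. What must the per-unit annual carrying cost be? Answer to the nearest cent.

Squaring Q* = √(2DS/H) gives Q*² = 2DS/H.
From Q* = √(2DS/H): H = 2DS / Q*² = 2 × 41,770 × 66.1 / 765.2² = 9.4307.

H ≈ £9.43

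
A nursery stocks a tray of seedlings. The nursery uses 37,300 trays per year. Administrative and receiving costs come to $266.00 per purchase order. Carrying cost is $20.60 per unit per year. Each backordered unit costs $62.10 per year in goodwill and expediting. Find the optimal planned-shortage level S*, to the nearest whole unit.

With planned backorders, Q* = √(2DS/H) · √((H+B)/B).
√(2DS/H) = √(2 × 37,300 × 266 / 20.6) = 981.469.
√((H+B)/B) = √((20.6+62.1)/62.1) = 1.1540.
Q* ≈ 1132.618.
S* = Q* · H/(H+B) = 1132.618 × 20.6/82.7 ≈ 282.127.

S* ≈ 282 trays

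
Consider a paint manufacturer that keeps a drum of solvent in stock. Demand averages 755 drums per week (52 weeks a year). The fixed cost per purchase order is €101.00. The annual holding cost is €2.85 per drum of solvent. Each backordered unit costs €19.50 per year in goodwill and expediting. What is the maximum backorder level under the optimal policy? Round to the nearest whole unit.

Annual demand D = 755 × 52 = 39,260.
With planned backorders, Q* = √(2DS/H) · √((H+B)/B).
√(2DS/H) = √(2 × 39,260 × 101 / 2.85) = 1668.124.
√((H+B)/B) = √((2.85+19.5)/19.5) = 1.0706.
Q* ≈ 1785.870.
S* = Q* · H/(H+B) = 1785.870 × 2.85/22.35 ≈ 227.728.

S* ≈ 228 drums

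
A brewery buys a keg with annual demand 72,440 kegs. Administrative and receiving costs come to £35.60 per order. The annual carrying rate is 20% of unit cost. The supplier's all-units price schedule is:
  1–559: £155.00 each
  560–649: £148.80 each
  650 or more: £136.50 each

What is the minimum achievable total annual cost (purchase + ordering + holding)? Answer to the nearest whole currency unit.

TC* ≈ £9,900,900

Holding cost per unit per year at price C is H = 0.20·C.
Evaluate total cost at each tier's feasible EOQ or, if the EOQ is below the tier, at the tier's minimum quantity.
EOQ at £155.00 = 407.9 (feasible in tier 1): TC = 72,440×£155.00 + (72,440/407.9)×35.6 + (407.9/2)×0.20×£155.00 = £11,240,844.74.
EOQ at £148.80 = 416.3 < 560, so use break Q=560: TC = 72,440×£148.80 + (72,440/560.0)×35.6 + (560.0/2)×0.20×£148.80 = £10,792,009.91.
EOQ at £136.50 = 434.7 < 650, so use break Q=650: TC = 72,440×£136.50 + (72,440/650.0)×35.6 + (650.0/2)×0.20×£136.50 = £9,900,899.98.
Lowest total cost among the candidates is at Q = 650.0.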